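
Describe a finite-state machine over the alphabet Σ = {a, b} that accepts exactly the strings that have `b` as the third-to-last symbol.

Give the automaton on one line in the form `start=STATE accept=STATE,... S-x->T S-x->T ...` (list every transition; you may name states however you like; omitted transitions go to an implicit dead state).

start=q0 accept=q11,q12,q13,q14 q0-a->q1 q0-b->q2 q1-a->q3 q1-b->q4 q2-a->q5 q2-b->q6 q3-a->q7 q3-b->q8 q4-a->q9 q4-b->q10 q5-a->q11 q5-b->q12 q6-a->q13 q6-b->q14 q7-a->q7 q7-b->q8 q8-a->q9 q8-b->q10 q9-a->q11 q9-b->q12 q10-a->q13 q10-b->q14 q11-a->q7 q11-b->q8 q12-a->q9 q12-b->q10 q13-a->q11 q13-b->q12 q14-a->q13 q14-b->q14

Because acceptance depends on a position counted from the end, the machine has to buffer the most recent 3 symbols. Make each state the string of the last up-to-3 symbols read; on input `x` shift the window left and append `x`. Accept when the buffered window has length 3 and begins with `b`.
15 states suffice.
          a    b  
>  q0     q1   q2 
   q1     q3   q4 
   q2     q5   q6 
   q3     q7   q8 
   q4     q9  q10 
   q5    q11  q12 
   q6    q13  q14 
   q7     q7   q8 
   q8     q9  q10 
   q9    q11  q12 
   q10   q13  q14 
 * q11    q7   q8 
 * q12    q9  q10 
 * q13   q11  q12 
 * q14   q13  q14 
(> = start, * = accepting)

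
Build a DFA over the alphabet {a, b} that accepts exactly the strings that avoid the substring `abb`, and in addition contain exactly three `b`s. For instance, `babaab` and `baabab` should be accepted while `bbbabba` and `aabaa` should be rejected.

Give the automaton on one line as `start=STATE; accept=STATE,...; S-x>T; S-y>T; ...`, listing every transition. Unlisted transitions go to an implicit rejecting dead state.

Build one automaton per condition and run them in lockstep. The first has 4 states tracking partial matches of the forbidden pattern `abb`; the second has 5 states tracking the count of `b`s, saturating at 4. A product state is a pair (one from each), accepting exactly when both do.
17 states suffice.
          a    b  
>  s0     s1   s2 
   s1     s1   s3 
   s2     s4   s5 
   s3     s4   s6 
   s4     s4   s7 
   s5     s8   s9 
   s6     s6  s10 
   s7     s8  s10 
   s8     s8  s11 
 * s9    s12  s13 
   s10   s10  s14 
 * s11   s12  s14 
 * s12   s12  s15 
   s13   s16  s13 
   s14   s14  s14 
   s15   s16  s14 
   s16   s16  s15 
(> = start, * = accepting)

start=s0; accept=s9,s11,s12; s0-a>s1; s0-b>s2; s1-a>s1; s1-b>s3; s2-a>s4; s2-b>s5; s3-a>s4; s3-b>s6; s4-a>s4; s4-b>s7; s5-a>s8; s5-b>s9; s6-a>s6; s6-b>s10; s7-a>s8; s7-b>s10; s8-a>s8; s8-b>s11; s9-a>s12; s9-b>s13; s10-a>s10; s10-b>s14; s11-a>s12; s11-b>s14; s12-a>s12; s12-b>s15; s13-a>s16; s13-b>s13; s14-a>s14; s14-b>s14; s15-a>s16; s15-b>s14; s16-a>s16; s16-b>s15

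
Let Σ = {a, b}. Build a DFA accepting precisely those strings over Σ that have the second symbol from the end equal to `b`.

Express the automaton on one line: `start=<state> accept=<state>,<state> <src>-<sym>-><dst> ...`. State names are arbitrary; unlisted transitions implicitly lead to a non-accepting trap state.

start=q0 accept=q5,q6 q0-a->q1 q0-b->q2 q1-a->q3 q1-b->q4 q2-a->q5 q2-b->q6 q3-a->q3 q3-b->q4 q4-a->q5 q4-b->q6 q5-a->q3 q5-b->q4 q6-a->q5 q6-b->q6

Because acceptance depends on a position counted from the end, the machine has to buffer the most recent 2 symbols. Make each state the string of the last up-to-2 symbols read; on input `x` shift the window left and append `x`. Accept when the buffered window has length 2 and begins with `b`.
With 7 states:
        a   b  
>  q0   q1  q2 
   q1   q3  q4 
   q2   q5  q6 
   q3   q3  q4 
   q4   q5  q6 
 * q5   q3  q4 
 * q6   q5  q6 
(> = start, * = accepting)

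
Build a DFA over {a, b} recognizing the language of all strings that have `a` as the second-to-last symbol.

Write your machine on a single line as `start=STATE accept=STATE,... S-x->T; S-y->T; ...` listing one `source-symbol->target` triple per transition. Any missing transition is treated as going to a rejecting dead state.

Because acceptance depends on a position counted from the end, the machine has to buffer the most recent 2 symbols. Make each state the string of the last up-to-2 symbols read; on input `x` shift the window left and append `x`. Accept when the buffered window has length 2 and begins with `a`.
7 states suffice.
        a   b  
>  S0   S1  S2 
   S1   S3  S4 
   S2   S5  S6 
 * S3   S3  S4 
 * S4   S5  S6 
   S5   S3  S4 
   S6   S5  S6 
(> = start, * = accepting)

start=S0; accept=S3,S4; S0-a->S1; S0-b->S2; S1-a->S3; S1-b->S4; S2-a->S5; S2-b->S6; S3-a->S3; S3-b->S4; S4-a->S5; S4-b->S6; S5-a->S3; S5-b->S4; S6-a->S5; S6-b->S6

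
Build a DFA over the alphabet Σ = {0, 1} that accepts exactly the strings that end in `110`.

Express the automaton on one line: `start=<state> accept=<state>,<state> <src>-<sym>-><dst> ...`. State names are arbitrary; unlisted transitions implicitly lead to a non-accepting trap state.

start=s0 accept=s3 s0-0->s0 s0-1->s1 s1-0->s0 s1-1->s2 s2-0->s3 s2-1->s2 s3-0->s0 s3-1->s1

Remember how much of `110` the current input suffix matches. State s0 means no match yet; s1 means the last symbol is `1`; s2 means the last 2 symbols are `11`; s3 means the last 3 symbols are `110`. Only s3 accepts. On a mismatch, fall back to the longest proper suffix that is still a prefix of `110`.
With 4 states:
        0   1  
>  s0   s0  s1 
   s1   s0  s2 
   s2   s3  s2 
 * s3   s0  s1 
(> = start, * = accepting)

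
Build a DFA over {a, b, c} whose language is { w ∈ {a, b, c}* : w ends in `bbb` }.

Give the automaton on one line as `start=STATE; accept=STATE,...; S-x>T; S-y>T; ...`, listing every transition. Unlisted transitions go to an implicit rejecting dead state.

start=S0; accept=S3; S0-a>S0; S0-b>S1; S0-c>S0; S1-a>S0; S1-b>S2; S1-c>S0; S2-a>S0; S2-b>S3; S2-c>S0; S3-a>S0; S3-b>S3; S3-c>S0

Let each state record the length of the longest suffix of the input read so far that is also a prefix of `bbb`. S1 means the last symbol is `b`; S2 means the last 2 symbols are `bb`; S3 means the last 3 symbols are `bbb`. Accept only at S3, where the string currently ends in `bbb`.
A 4-state machine:
        a   b   c  
>  S0   S0  S1  S0 
   S1   S0  S2  S0 
   S2   S0  S3  S0 
 * S3   S0  S3  S0 
(> = start, * = accepting)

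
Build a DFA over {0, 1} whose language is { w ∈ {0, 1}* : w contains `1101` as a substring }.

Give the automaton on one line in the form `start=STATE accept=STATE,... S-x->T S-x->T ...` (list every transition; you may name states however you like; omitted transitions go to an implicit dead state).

States s0..s3 record the length of the longest prefix of `1101` that matches the current input suffix. Reaching s4 means `1101` has been seen, and we stay there forever. Accept from s4.
        0   1  
>  s0   s0  s1 
   s1   s0  s2 
   s2   s3  s2 
   s3   s0  s4 
 * s4   s4  s4 
(> = start, * = accepting)

start=s0 accept=s4 s0-0->s0 s0-1->s1 s1-0->s0 s1-1->s2 s2-0->s3 s2-1->s2 s3-0->s0 s3-1->s4 s4-0->s4 s4-1->s4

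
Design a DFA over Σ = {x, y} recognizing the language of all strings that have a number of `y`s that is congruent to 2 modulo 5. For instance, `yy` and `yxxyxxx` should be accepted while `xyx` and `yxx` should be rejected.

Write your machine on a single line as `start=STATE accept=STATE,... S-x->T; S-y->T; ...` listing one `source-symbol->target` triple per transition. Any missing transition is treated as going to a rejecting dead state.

start=S0; accept=S2; S0-x->S0; S0-y->S1; S1-x->S1; S1-y->S2; S2-x->S2; S2-y->S3; S3-x->S3; S3-y->S4; S4-x->S4; S4-y->S0

Keep the running count of `y`s modulo 5: each `y` advances along the cycle S0 → S1 → S2 → S3 → S4 → S0 while other symbols loop. Accept at S2.
        x   y  
>  S0   S0  S1 
   S1   S1  S2 
 * S2   S2  S3 
   S3   S3  S4 
   S4   S4  S0 
(> = start, * = accepting)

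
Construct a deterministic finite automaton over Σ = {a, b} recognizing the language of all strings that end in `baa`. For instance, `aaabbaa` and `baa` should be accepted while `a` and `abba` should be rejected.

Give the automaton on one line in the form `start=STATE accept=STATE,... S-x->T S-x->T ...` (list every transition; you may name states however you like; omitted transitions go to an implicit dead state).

Let each state record the length of the longest suffix of the input read so far that is also a prefix of `baa`. q1 means the last symbol is `b`; q2 means the last 2 symbols are `ba`; q3 means the last 3 symbols are `baa`. Accept only at q3, where the string currently ends in `baa`.
        a   b  
>  q0   q0  q1 
   q1   q2  q1 
   q2   q3  q1 
 * q3   q0  q1 
(> = start, * = accepting)

start=q0 accept=q3 q0-a->q0 q0-b->q1 q1-a->q2 q1-b->q1 q2-a->q3 q2-b->q1 q3-a->q0 q3-b->q1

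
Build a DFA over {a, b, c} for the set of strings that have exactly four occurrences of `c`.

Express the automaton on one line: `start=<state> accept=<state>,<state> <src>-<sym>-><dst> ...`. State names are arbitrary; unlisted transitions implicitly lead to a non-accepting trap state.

start=q0 accept=q4 q0-a->q0 q0-b->q0 q0-c->q1 q1-a->q1 q1-b->q1 q1-c->q2 q2-a->q2 q2-b->q2 q2-c->q3 q3-a->q3 q3-b->q3 q3-c->q4 q4-a->q4 q4-b->q4 q4-c->q5 q5-a->q5 q5-b->q5 q5-c->q5

Only the number of `c`s matters, and only up to 5. Make a chain q0 → q1 → q2 → q3 → q4 → q5 advanced by each `c` (with q5 absorbing); every other symbol self-loops. The accepting set is {q4}.
With 6 states:
        a   b   c  
>  q0   q0  q0  q1 
   q1   q1  q1  q2 
   q2   q2  q2  q3 
   q3   q3  q3  q4 
 * q4   q4  q4  q5 
   q5   q5  q5  q5 
(> = start, * = accepting)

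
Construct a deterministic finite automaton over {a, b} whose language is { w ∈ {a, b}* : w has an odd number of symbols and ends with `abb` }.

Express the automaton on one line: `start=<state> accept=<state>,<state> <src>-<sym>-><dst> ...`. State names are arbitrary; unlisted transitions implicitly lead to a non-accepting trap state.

Handle the two conditions separately and then intersect. The first has 2 states tracking the input length modulo 2; the second has 4 states tracking how much of the suffix `abb` has currently been matched. A product state is a pair (one from each), accepting exactly when both do.
With 8 states:
        a   b  
>  S0   S1  S2 
   S1   S3  S4 
   S2   S3  S0 
   S3   S1  S5 
   S4   S1  S6 
   S5   S3  S7 
 * S6   S3  S0 
   S7   S1  S2 
(> = start, * = accepting)

start=S0 accept=S6 S0-a->S1 S0-b->S2 S1-a->S3 S1-b->S4 S2-a->S3 S2-b->S0 S3-a->S1 S3-b->S5 S4-a->S1 S4-b->S6 S5-a->S3 S5-b->S7 S6-a->S3 S6-b->S0 S7-a->S1 S7-b->S2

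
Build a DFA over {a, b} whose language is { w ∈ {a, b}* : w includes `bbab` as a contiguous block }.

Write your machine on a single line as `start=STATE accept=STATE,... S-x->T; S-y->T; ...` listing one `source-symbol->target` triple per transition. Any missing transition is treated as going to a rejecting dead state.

States q0..q3 record the length of the longest prefix of `bbab` that matches the current input suffix. Reaching q4 means `bbab` has been seen, and we stay there forever. Accept from q4.
        a   b  
>  q0   q0  q1 
   q1   q0  q2 
   q2   q3  q2 
   q3   q0  q4 
 * q4   q4  q4 
(> = start, * = accepting)

start=q0; accept=q4; q0-a->q0; q0-b->q1; q1-a->q0; q1-b->q2; q2-a->q3; q2-b->q2; q3-a->q0; q3-b->q4; q4-a->q4; q4-b->q4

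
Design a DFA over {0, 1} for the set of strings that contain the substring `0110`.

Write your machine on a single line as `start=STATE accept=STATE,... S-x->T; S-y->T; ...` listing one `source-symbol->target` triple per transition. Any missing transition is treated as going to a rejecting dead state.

start=q0; accept=q4; q0-0->q1; q0-1->q0; q1-0->q1; q1-1->q2; q2-0->q1; q2-1->q3; q3-0->q4; q3-1->q0; q4-0->q4; q4-1->q4

States q0..q3 record the length of the longest prefix of `0110` that matches the current input suffix. Reaching q4 means `0110` has been seen, and we stay there forever. Accept from q4.
        0   1  
>  q0   q1  q0 
   q1   q1  q2 
   q2   q1  q3 
   q3   q4  q0 
 * q4   q4  q4 
(> = start, * = accepting)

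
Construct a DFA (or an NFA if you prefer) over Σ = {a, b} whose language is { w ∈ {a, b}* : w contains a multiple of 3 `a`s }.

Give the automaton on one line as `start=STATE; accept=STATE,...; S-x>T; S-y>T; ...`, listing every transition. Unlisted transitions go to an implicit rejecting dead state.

start=q0; accept=q0; q0-a>q1; q0-b>q0; q1-a>q2; q1-b>q1; q2-a>q0; q2-b>q2

Keep the running count of `a`s modulo 3: each `a` advances along the cycle q0 → q1 → q2 → q0 while other symbols loop. Accept at q0.
3 states suffice.
        a   b  
>* q0   q1  q0 
   q1   q2  q1 
   q2   q0  q2 
(> = start, * = accepting)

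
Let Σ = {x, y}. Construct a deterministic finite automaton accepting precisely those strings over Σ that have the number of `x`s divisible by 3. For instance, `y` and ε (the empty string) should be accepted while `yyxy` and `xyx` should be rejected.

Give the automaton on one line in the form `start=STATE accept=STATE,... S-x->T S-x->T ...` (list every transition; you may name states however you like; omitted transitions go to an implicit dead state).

start=q0 accept=q0 q0-x->q1 q0-y->q0 q1-x->q2 q1-y->q1 q2-x->q0 q2-y->q2

Keep the running count of `x`s modulo 3: each `x` advances along the cycle q0 → q1 → q2 → q0 while other symbols loop. Accept at q0.
3 states suffice.
        x   y  
>* q0   q1  q0 
   q1   q2  q1 
   q2   q0  q2 
(> = start, * = accepting)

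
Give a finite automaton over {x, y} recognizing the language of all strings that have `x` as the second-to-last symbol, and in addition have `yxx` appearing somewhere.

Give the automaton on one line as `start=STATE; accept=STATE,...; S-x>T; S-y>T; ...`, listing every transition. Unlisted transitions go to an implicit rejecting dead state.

Build one automaton per condition and run them in lockstep. The first has 7 states tracking the last 2 symbols read; the second has 4 states tracking whether and how much of `yxx` has been seen. A product state is a pair (one from each), accepting exactly when both do. After merging equivalent states the machine shrinks.
        x   y  
>  s0   s0  s1 
   s1   s2  s1 
   s2   s3  s1 
 * s3   s3  s4 
 * s4   s5  s6 
   s5   s3  s4 
   s6   s5  s6 
(> = start, * = accepting)

start=s0; accept=s3,s4; s0-x>s0; s0-y>s1; s1-x>s2; s1-y>s1; s2-x>s3; s2-y>s1; s3-x>s3; s3-y>s4; s4-x>s5; s4-y>s6; s5-x>s3; s5-y>s4; s6-x>s5; s6-y>s6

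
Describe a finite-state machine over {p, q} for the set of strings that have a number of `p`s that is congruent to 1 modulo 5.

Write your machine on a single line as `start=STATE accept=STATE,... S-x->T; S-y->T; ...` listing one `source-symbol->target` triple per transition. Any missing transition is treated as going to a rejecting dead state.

Keep the running count of `p`s modulo 5: each `p` advances along the cycle s0 → s1 → s2 → s3 → s4 → s0 while other symbols loop. Accept at s1.
        p   q  
>  s0   s1  s0 
 * s1   s2  s1 
   s2   s3  s2 
   s3   s4  s3 
   s4   s0  s4 
(> = start, * = accepting)

start=s0; accept=s1; s0-p->s1; s0-q->s0; s1-p->s2; s1-q->s1; s2-p->s3; s2-q->s2; s3-p->s4; s3-q->s3; s4-p->s0; s4-q->s4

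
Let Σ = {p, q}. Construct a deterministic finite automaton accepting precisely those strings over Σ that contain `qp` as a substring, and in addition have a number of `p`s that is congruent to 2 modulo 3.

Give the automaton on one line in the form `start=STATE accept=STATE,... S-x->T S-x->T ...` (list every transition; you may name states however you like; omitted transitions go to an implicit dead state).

start=A accept=G A-p->B A-q->C B-p->D B-q->E C-p->E C-q->C D-p->A D-q->F E-p->G E-q->E F-p->C F-q->F G-p->C G-q->G

Run two small machines in parallel and take their product. One (3 states) tracks whether and how much of `qp` has been seen; the other (3 states) tracks the count of `p`s modulo 3. Each combined state is a pair, one component from each; accept when both components accept. After merging equivalent states the machine shrinks.
A 7-state machine:
       p  q 
>  A   B  C 
   B   D  E 
   C   E  C 
   D   A  F 
   E   G  E 
   F   C  F 
 * G   C  G 
(> = start, * = accepting)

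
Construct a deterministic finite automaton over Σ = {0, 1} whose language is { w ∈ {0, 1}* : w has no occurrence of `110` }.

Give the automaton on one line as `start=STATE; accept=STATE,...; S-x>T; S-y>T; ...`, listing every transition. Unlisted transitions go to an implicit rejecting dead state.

This is the complement of 'contains `110`'. Use the same substring-matching states — q0 through q3 holding how much of `110` has just been matched — but flip the accepting set: everything except the trap q3 accepts.
        0   1  
>* q0   q0  q1 
 * q1   q0  q2 
 * q2   q3  q2 
   q3   q3  q3 
(> = start, * = accepting)

start=q0; accept=q0,q1,q2; q0-0>q0; q0-1>q1; q1-0>q0; q1-1>q2; q2-0>q3; q2-1>q2; q3-0>q3; q3-1>q3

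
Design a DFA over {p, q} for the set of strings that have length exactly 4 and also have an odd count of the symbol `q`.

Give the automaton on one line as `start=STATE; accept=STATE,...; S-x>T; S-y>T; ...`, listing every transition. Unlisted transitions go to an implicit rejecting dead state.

start=A; accept=I; A-p>B; A-q>C; B-p>D; B-q>E; C-p>E; C-q>D; D-p>F; D-q>G; E-p>G; E-q>F; F-p>H; F-q>I; G-p>I; G-q>H; H-p>H; H-q>H; I-p>H; I-q>H

Run two small machines in parallel and take their product. The first has 6 states tracking the input length, saturating at 5; the second has 2 states tracking the count of `q`s modulo 2. A product state is a pair (one from each), accepting exactly when both do. Minimizing collapses redundant product states.
With 9 states:
       p  q 
>  A   B  C 
   B   D  E 
   C   E  D 
   D   F  G 
   E   G  F 
   F   H  I 
   G   I  H 
   H   H  H 
 * I   H  H 
(> = start, * = accepting)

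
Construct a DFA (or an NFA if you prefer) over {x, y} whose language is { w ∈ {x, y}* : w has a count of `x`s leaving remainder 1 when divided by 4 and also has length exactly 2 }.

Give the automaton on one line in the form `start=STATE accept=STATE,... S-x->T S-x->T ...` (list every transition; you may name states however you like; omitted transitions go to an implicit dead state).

Handle the two conditions separately and then intersect. One (4 states) tracks the count of `x`s modulo 4; the other (4 states) tracks the input length, saturating at 3. Each combined state is a pair, one component from each; accept when both components accept. Minimizing collapses redundant product states.
A 5-state machine:
        x   y  
>  S0   S1  S2 
   S1   S3  S4 
   S2   S4  S3 
   S3   S3  S3 
 * S4   S3  S3 
(> = start, * = accepting)

start=S0 accept=S4 S0-x->S1 S0-y->S2 S1-x->S3 S1-y->S4 S2-x->S4 S2-y->S3 S3-x->S3 S3-y->S3 S4-x->S3 S4-y->S3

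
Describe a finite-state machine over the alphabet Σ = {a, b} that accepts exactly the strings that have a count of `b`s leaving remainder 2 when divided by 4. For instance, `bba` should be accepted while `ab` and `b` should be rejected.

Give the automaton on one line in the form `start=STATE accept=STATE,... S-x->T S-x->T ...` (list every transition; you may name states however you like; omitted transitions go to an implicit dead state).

Keep the running count of `b`s modulo 4: each `b` advances along the cycle q0 → q1 → q2 → q3 → q0 while other symbols loop. Accept at q2.
4 states suffice.
        a   b  
>  q0   q0  q1 
   q1   q1  q2 
 * q2   q2  q3 
   q3   q3  q0 
(> = start, * = accepting)

start=q0 accept=q2 q0-a->q0 q0-b->q1 q1-a->q1 q1-b->q2 q2-a->q2 q2-b->q3 q3-a->q3 q3-b->q0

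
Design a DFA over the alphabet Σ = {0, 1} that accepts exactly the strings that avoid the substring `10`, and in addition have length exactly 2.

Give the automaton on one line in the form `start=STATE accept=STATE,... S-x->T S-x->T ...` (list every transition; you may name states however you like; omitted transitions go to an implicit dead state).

Build one automaton per condition and run them in lockstep. The first has 3 states tracking partial matches of the forbidden pattern `10`; the second has 4 states tracking the input length, saturating at 3. A product state is a pair (one from each), accepting exactly when both do. Equivalent product states are then merged.
        0   1  
>  q0   q1  q2 
   q1   q3  q3 
   q2   q4  q3 
 * q3   q4  q4 
   q4   q4  q4 
(> = start, * = accepting)

start=q0 accept=q3 q0-0->q1 q0-1->q2 q1-0->q3 q1-1->q3 q2-0->q4 q2-1->q3 q3-0->q4 q3-1->q4 q4-0->q4 q4-1->q4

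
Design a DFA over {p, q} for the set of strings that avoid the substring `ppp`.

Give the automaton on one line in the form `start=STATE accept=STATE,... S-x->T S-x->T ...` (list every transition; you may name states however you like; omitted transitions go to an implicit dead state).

start=s0 accept=s0,s1,s2 s0-p->s1 s0-q->s0 s1-p->s2 s1-q->s0 s2-p->s3 s2-q->s0 s3-p->s3 s3-q->s3

Track partial matches of the forbidden pattern `ppp`. State s3 is a dead state reached once `ppp` has occurred; every other state accepts. s0 means no part of `ppp` is currently matched.
A 4-state machine:
        p   q  
>* s0   s1  s0 
 * s1   s2  s0 
 * s2   s3  s0 
   s3   s3  s3 
(> = start, * = accepting)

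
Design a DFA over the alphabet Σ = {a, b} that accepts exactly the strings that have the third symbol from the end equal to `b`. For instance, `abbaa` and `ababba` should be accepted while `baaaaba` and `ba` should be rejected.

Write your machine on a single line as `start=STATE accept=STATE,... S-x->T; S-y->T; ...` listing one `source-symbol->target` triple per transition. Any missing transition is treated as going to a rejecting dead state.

A DFA must remember the last 3 symbols (since which symbol is third-to-last isn't known until the input ends). Use one state per possible window of the last ≤3 symbols; accept from those whose window starts with `b`.
With 15 states:
          a    b  
>  q0     q1   q2 
   q1     q3   q4 
   q2     q5   q6 
   q3     q7   q8 
   q4     q9  q10 
   q5    q11  q12 
   q6    q13  q14 
   q7     q7   q8 
   q8     q9  q10 
   q9    q11  q12 
   q10   q13  q14 
 * q11    q7   q8 
 * q12    q9  q10 
 * q13   q11  q12 
 * q14   q13  q14 
(> = start, * = accepting)

start=q0; accept=q11,q12,q13,q14; q0-a->q1; q0-b->q2; q1-a->q3; q1-b->q4; q2-a->q5; q2-b->q6; q3-a->q7; q3-b->q8; q4-a->q9; q4-b->q10; q5-a->q11; q5-b->q12; q6-a->q13; q6-b->q14; q7-a->q7; q7-b->q8; q8-a->q9; q8-b->q10; q9-a->q11; q9-b->q12; q10-a->q13; q10-b->q14; q11-a->q7; q11-b->q8; q12-a->q9; q12-b->q10; q13-a->q11; q13-b->q12; q14-a->q13; q14-b->q14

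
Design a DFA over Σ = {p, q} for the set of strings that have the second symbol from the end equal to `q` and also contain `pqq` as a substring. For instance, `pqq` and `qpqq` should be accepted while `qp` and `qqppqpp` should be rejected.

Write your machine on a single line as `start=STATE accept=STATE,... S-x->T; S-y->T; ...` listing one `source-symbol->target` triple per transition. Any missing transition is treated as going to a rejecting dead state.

start=A; accept=H,I; A-p->B; A-q->C; B-p->D; B-q->E; C-p->F; C-q->G; D-p->D; D-q->E; E-p->F; E-q->H; F-p->D; F-q->E; G-p->F; G-q->G; H-p->I; H-q->H; I-p->J; I-q->K; J-p->J; J-q->K; K-p->I; K-q->H

Run two small machines in parallel and take their product. One (7 states) tracks the last 2 symbols read; the other (4 states) tracks whether and how much of `pqq` has been seen. Each combined state is a pair, one component from each; accept when both components accept.
An 11-state machine:
       p  q 
>  A   B  C 
   B   D  E 
   C   F  G 
   D   D  E 
   E   F  H 
   F   D  E 
   G   F  G 
 * H   I  H 
 * I   J  K 
   J   J  K 
   K   I  H 
(> = start, * = accepting)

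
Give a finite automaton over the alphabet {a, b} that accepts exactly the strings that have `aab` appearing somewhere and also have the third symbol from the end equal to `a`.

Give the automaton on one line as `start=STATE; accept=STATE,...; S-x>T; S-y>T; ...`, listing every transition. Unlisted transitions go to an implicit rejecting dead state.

Run two small machines in parallel and take their product. The first has 4 states tracking whether and how much of `aab` has been seen; the second has 15 states tracking the last 3 symbols read. A product state is a pair (one from each), accepting exactly when both do.
With 22 states:
          a    b  
>  s0     s1   s2 
   s1     s3   s4 
   s2     s5   s6 
   s3     s7   s8 
   s4     s9  s10 
   s5    s11  s12 
   s6    s13  s14 
   s7     s7   s8 
 * s8    s15  s16 
   s9    s11  s12 
   s10   s13  s14 
   s11    s7   s8 
   s12    s9  s10 
   s13   s11  s12 
   s14   s13  s14 
 * s15   s17  s18 
 * s16   s19  s20 
   s17   s21   s8 
   s18   s15  s16 
   s19   s17  s18 
   s20   s19  s20 
 * s21   s21   s8 
(> = start, * = accepting)

start=s0; accept=s8,s15,s16,s21; s0-a>s1; s0-b>s2; s1-a>s3; s1-b>s4; s2-a>s5; s2-b>s6; s3-a>s7; s3-b>s8; s4-a>s9; s4-b>s10; s5-a>s11; s5-b>s12; s6-a>s13; s6-b>s14; s7-a>s7; s7-b>s8; s8-a>s15; s8-b>s16; s9-a>s11; s9-b>s12; s10-a>s13; s10-b>s14; s11-a>s7; s11-b>s8; s12-a>s9; s12-b>s10; s13-a>s11; s13-b>s12; s14-a>s13; s14-b>s14; s15-a>s17; s15-b>s18; s16-a>s19; s16-b>s20; s17-a>s21; s17-b>s8; s18-a>s15; s18-b>s16; s19-a>s17; s19-b>s18; s20-a>s19; s20-b>s20; s21-a>s21; s21-b>s8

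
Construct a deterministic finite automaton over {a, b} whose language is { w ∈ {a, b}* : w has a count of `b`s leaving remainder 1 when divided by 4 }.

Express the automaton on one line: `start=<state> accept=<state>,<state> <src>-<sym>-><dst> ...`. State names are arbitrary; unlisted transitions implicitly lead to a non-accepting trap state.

The only thing that matters is how many `b`s have appeared, reduced mod 4. Use one state per residue: S0 for 0, …, S3 for 3. Reading `b` moves to the next residue; anything else stays put. S1 is accepting.
4 states suffice.
        a   b  
>  S0   S0  S1 
 * S1   S1  S2 
   S2   S2  S3 
   S3   S3  S0 
(> = start, * = accepting)

start=S0 accept=S1 S0-a->S0 S0-b->S1 S1-a->S1 S1-b->S2 S2-a->S2 S2-b->S3 S3-a->S3 S3-b->S0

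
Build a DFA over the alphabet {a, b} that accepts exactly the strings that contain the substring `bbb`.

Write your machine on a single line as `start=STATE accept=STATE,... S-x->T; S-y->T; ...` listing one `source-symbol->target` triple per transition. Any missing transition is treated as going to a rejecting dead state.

States q0..q2 record the length of the longest prefix of `bbb` that matches the current input suffix. Reaching q3 means `bbb` has been seen, and we stay there forever. Accept from q3.
4 states suffice.
        a   b  
>  q0   q0  q1 
   q1   q0  q2 
   q2   q0  q3 
 * q3   q3  q3 
(> = start, * = accepting)

start=q0; accept=q3; q0-a->q0; q0-b->q1; q1-a->q0; q1-b->q2; q2-a->q0; q2-b->q3; q3-a->q3; q3-b->q3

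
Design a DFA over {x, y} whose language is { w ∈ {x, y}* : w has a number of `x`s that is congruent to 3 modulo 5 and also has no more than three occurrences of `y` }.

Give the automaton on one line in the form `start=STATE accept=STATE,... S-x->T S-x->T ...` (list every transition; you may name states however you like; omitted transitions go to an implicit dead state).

start=A accept=G,L,Q,T A-x->B A-y->C B-x->D B-y->E C-x->E C-y->F D-x->G D-y->H E-x->H E-y->I F-x->I F-y->J G-x->K G-y->L H-x->L H-y->M I-x->M I-y->N J-x->N J-y->O K-x->A K-y->P L-x->P L-y->Q M-x->Q M-y->R N-x->R N-y->O O-x->O O-y->O P-x->C P-y->S Q-x->S Q-y->T R-x->T R-y->O S-x->F S-y->U T-x->U T-y->O U-x->J U-y->O

Handle the two conditions separately and then intersect. The first has 5 states tracking the count of `x`s modulo 5; the second has 5 states tracking the count of `y`s, saturating at 4. A product state is a pair (one from each), accepting exactly when both do. Minimizing collapses redundant product states.
21 states suffice.
       x  y 
>  A   B  C 
   B   D  E 
   C   E  F 
   D   G  H 
   E   H  I 
   F   I  J 
 * G   K  L 
   H   L  M 
   I   M  N 
   J   N  O 
   K   A  P 
 * L   P  Q 
   M   Q  R 
   N   R  O 
   O   O  O 
   P   C  S 
 * Q   S  T 
   R   T  O 
   S   F  U 
 * T   U  O 
   U   J  O 
(> = start, * = accepting)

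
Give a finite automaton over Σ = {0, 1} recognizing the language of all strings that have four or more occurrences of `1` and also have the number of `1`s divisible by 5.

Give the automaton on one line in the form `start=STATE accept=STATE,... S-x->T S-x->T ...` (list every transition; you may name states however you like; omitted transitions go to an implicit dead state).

Build one automaton per condition and run them in lockstep. One (6 states) tracks the count of `1`s, saturating at 5; the other (5 states) tracks the count of `1`s modulo 5. Each combined state is a pair, one component from each; accept when both components accept. Minimizing collapses redundant product states.
A 6-state machine:
        0   1  
>  s0   s0  s1 
   s1   s1  s2 
   s2   s2  s3 
   s3   s3  s4 
   s4   s4  s5 
 * s5   s5  s1 
(> = start, * = accepting)

start=s0 accept=s5 s0-0->s0 s0-1->s1 s1-0->s1 s1-1->s2 s2-0->s2 s2-1->s3 s3-0->s3 s3-1->s4 s4-0->s4 s4-1->s5 s5-0->s5 s5-1->s1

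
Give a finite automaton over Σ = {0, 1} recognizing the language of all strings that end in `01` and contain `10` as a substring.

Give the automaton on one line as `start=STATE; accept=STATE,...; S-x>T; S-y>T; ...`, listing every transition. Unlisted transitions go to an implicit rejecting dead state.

Build one automaton per condition and run them in lockstep. The first has 3 states tracking how much of the suffix `01` has currently been matched; the second has 3 states tracking whether and how much of `10` has been seen. A product state is a pair (one from each), accepting exactly when both do.
With 7 states:
        0   1  
>  q0   q1  q2 
   q1   q1  q3 
   q2   q4  q2 
   q3   q4  q2 
   q4   q4  q5 
 * q5   q4  q6 
   q6   q4  q6 
(> = start, * = accepting)

start=q0; accept=q5; q0-0>q1; q0-1>q2; q1-0>q1; q1-1>q3; q2-0>q4; q2-1>q2; q3-0>q4; q3-1>q2; q4-0>q4; q4-1>q5; q5-0>q4; q5-1>q6; q6-0>q4; q6-1>q6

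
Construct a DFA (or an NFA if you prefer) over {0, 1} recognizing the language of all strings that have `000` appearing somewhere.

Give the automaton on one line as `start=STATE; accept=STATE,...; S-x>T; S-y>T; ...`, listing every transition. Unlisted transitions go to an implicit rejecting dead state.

States q0..q2 record the length of the longest prefix of `000` that matches the current input suffix. Reaching q3 means `000` has been seen, and we stay there forever. Accept from q3.
        0   1  
>  q0   q1  q0 
   q1   q2  q0 
   q2   q3  q0 
 * q3   q3  q3 
(> = start, * = accepting)

start=q0; accept=q3; q0-0>q1; q0-1>q0; q1-0>q2; q1-1>q0; q2-0>q3; q2-1>q0; q3-0>q3; q3-1>q3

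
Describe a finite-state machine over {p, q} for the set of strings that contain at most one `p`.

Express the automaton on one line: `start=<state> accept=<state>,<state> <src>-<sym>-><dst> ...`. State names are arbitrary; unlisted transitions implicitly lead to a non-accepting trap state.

Only the number of `p`s matters, and only up to 2. Make a chain S0 → S1 → S2 advanced by each `p` (with S2 absorbing); every other symbol self-loops. The accepting set is {S0, S1}.
With 3 states:
        p   q  
>* S0   S1  S0 
 * S1   S2  S1 
   S2   S2  S2 
(> = start, * = accepting)

start=S0 accept=S0,S1 S0-p->S1 S0-q->S0 S1-p->S2 S1-q->S1 S2-p->S2 S2-q->S2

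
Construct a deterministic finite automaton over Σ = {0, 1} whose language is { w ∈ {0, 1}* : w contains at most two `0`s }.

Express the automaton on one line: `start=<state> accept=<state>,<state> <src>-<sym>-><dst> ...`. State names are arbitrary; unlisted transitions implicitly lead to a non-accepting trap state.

start=s0 accept=s0,s1,s2 s0-0->s1 s0-1->s0 s1-0->s2 s1-1->s1 s2-0->s3 s2-1->s2 s3-0->s3 s3-1->s3

Only the number of `0`s matters, and only up to 3. Make a chain s0 → s1 → s2 → s3 advanced by each `0` (with s3 absorbing); every other symbol self-loops. The accepting set is {s0, s1, s2}.
With 4 states:
        0   1  
>* s0   s1  s0 
 * s1   s2  s1 
 * s2   s3  s2 
   s3   s3  s3 
(> = start, * = accepting)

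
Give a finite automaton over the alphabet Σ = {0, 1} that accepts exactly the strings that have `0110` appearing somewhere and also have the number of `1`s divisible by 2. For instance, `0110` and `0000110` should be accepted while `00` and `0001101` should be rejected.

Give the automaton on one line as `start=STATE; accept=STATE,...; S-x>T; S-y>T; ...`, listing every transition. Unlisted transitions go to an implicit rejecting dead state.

start=q0; accept=q7; q0-0>q1; q0-1>q2; q1-0>q1; q1-1>q3; q2-0>q4; q2-1>q0; q3-0>q4; q3-1>q5; q4-0>q4; q4-1>q6; q5-0>q7; q5-1>q2; q6-0>q1; q6-1>q8; q7-0>q7; q7-1>q9; q8-0>q9; q8-1>q0; q9-0>q9; q9-1>q7

Build one automaton per condition and run them in lockstep. The first has 5 states tracking whether and how much of `0110` has been seen; the second has 2 states tracking the count of `1`s modulo 2. A product state is a pair (one from each), accepting exactly when both do.
10 states suffice.
        0   1  
>  q0   q1  q2 
   q1   q1  q3 
   q2   q4  q0 
   q3   q4  q5 
   q4   q4  q6 
   q5   q7  q2 
   q6   q1  q8 
 * q7   q7  q9 
   q8   q9  q0 
   q9   q9  q7 
(> = start, * = accepting)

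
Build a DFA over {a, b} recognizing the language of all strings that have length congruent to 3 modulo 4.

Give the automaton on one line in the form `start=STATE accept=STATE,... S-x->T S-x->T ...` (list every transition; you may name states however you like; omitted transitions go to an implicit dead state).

Count input length modulo 4: every symbol advances one step around the cycle s0 → s1 → s2 → s3 → s0. Accept at s3.
4 states suffice.
        a   b  
>  s0   s1  s1 
   s1   s2  s2 
   s2   s3  s3 
 * s3   s0  s0 
(> = start, * = accepting)

start=s0 accept=s3 s0-a->s1 s0-b->s1 s1-a->s2 s1-b->s2 s2-a->s3 s2-b->s3 s3-a->s0 s3-b->s0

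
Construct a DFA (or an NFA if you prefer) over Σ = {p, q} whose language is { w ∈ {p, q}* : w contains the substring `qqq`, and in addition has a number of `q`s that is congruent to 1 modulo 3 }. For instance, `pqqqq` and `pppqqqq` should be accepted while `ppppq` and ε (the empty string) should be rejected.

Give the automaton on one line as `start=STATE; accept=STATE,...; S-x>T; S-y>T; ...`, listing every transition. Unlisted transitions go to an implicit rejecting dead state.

Handle the two conditions separately and then intersect. One (4 states) tracks whether and how much of `qqq` has been seen; the other (3 states) tracks the count of `q`s modulo 3. Each combined state is a pair, one component from each; accept when both components accept.
12 states suffice.
          p    q  
>  S0     S0   S1 
   S1     S2   S3 
   S2     S2   S4 
   S3     S5   S6 
   S4     S5   S7 
   S5     S5   S8 
   S6     S6   S9 
   S7     S0   S9 
   S8     S0  S10 
 * S9     S9  S11 
   S10    S2  S11 
   S11   S11   S6 
(> = start, * = accepting)

start=S0; accept=S9; S0-p>S0; S0-q>S1; S1-p>S2; S1-q>S3; S2-p>S2; S2-q>S4; S3-p>S5; S3-q>S6; S4-p>S5; S4-q>S7; S5-p>S5; S5-q>S8; S6-p>S6; S6-q>S9; S7-p>S0; S7-q>S9; S8-p>S0; S8-q>S10; S9-p>S9; S9-q>S11; S10-p>S2; S10-q>S11; S11-p>S11; S11-q>S6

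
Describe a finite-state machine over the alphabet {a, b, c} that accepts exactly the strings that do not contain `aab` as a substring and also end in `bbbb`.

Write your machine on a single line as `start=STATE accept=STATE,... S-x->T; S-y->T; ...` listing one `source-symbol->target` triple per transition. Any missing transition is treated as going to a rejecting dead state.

start=s0; accept=s9; s0-a->s1; s0-b->s2; s0-c->s0; s1-a->s3; s1-b->s2; s1-c->s0; s2-a->s1; s2-b->s4; s2-c->s0; s3-a->s3; s3-b->s5; s3-c->s0; s4-a->s1; s4-b->s6; s4-c->s0; s5-a->s7; s5-b->s8; s5-c->s7; s6-a->s1; s6-b->s9; s6-c->s0; s7-a->s7; s7-b->s5; s7-c->s7; s8-a->s7; s8-b->s10; s8-c->s7; s9-a->s1; s9-b->s9; s9-c->s0; s10-a->s7; s10-b->s11; s10-c->s7; s11-a->s7; s11-b->s11; s11-c->s7

Build one automaton per condition and run them in lockstep. The first has 4 states tracking partial matches of the forbidden pattern `aab`; the second has 5 states tracking how much of the suffix `bbbb` has currently been matched. A product state is a pair (one from each), accepting exactly when both do.
          a    b    c  
>  s0     s1   s2   s0 
   s1     s3   s2   s0 
   s2     s1   s4   s0 
   s3     s3   s5   s0 
   s4     s1   s6   s0 
   s5     s7   s8   s7 
   s6     s1   s9   s0 
   s7     s7   s5   s7 
   s8     s7  s10   s7 
 * s9     s1   s9   s0 
   s10    s7  s11   s7 
   s11    s7  s11   s7 
(> = start, * = accepting)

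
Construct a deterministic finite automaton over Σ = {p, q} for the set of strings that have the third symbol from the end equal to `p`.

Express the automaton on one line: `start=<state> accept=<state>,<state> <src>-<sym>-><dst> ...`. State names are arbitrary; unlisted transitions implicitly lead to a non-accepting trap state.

Because acceptance depends on a position counted from the end, the machine has to buffer the most recent 3 symbols. Make each state the string of the last up-to-3 symbols read; on input `x` shift the window left and append `x`. Accept when the buffered window has length 3 and begins with `p`.
15 states suffice.
          p    q  
>  S0     S1   S2 
   S1     S3   S4 
   S2     S5   S6 
   S3     S7   S8 
   S4     S9  S10 
   S5    S11  S12 
   S6    S13  S14 
 * S7     S7   S8 
 * S8     S9  S10 
 * S9    S11  S12 
 * S10   S13  S14 
   S11    S7   S8 
   S12    S9  S10 
   S13   S11  S12 
   S14   S13  S14 
(> = start, * = accepting)

start=S0 accept=S7,S8,S9,S10 S0-p->S1 S0-q->S2 S1-p->S3 S1-q->S4 S2-p->S5 S2-q->S6 S3-p->S7 S3-q->S8 S4-p->S9 S4-q->S10 S5-p->S11 S5-q->S12 S6-p->S13 S6-q->S14 S7-p->S7 S7-q->S8 S8-p->S9 S8-q->S10 S9-p->S11 S9-q->S12 S10-p->S13 S10-q->S14 S11-p->S7 S11-q->S8 S12-p->S9 S12-q->S10 S13-p->S11 S13-q->S12 S14-p->S13 S14-q->S14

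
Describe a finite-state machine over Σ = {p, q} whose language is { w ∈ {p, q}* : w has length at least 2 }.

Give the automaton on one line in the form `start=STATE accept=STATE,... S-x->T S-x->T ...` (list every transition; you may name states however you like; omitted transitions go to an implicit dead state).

Count input length up to 3: every symbol moves from A toward D, which means 'more than 2' and absorbs. Accept from {C, D}.
With 4 states:
       p  q 
>  A   B  B 
   B   C  C 
 * C   D  D 
 * D   D  D 
(> = start, * = accepting)

start=A accept=C,D A-p->B A-q->B B-p->C B-q->C C-p->D C-q->D D-p->D D-q->D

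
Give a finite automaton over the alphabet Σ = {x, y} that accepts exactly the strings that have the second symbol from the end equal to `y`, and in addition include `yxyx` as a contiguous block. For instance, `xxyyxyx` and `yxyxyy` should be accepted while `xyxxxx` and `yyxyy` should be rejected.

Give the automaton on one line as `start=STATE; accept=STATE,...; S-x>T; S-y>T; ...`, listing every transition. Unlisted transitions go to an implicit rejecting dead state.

Run two small machines in parallel and take their product. One (7 states) tracks the last 2 symbols read; the other (5 states) tracks whether and how much of `yxyx` has been seen. Each combined state is a pair, one component from each; accept when both components accept.
A 12-state machine:
          x    y  
>  s0     s1   s2 
   s1     s3   s4 
   s2     s5   s6 
   s3     s3   s4 
   s4     s5   s6 
   s5     s3   s7 
   s6     s5   s6 
   s7     s8   s6 
 * s8     s9  s10 
   s9     s9  s10 
   s10    s8  s11 
 * s11    s8  s11 
(> = start, * = accepting)

start=s0; accept=s8,s11; s0-x>s1; s0-y>s2; s1-x>s3; s1-y>s4; s2-x>s5; s2-y>s6; s3-x>s3; s3-y>s4; s4-x>s5; s4-y>s6; s5-x>s3; s5-y>s7; s6-x>s5; s6-y>s6; s7-x>s8; s7-y>s6; s8-x>s9; s8-y>s10; s9-x>s9; s9-y>s10; s10-x>s8; s10-y>s11; s11-x>s8; s11-y>s11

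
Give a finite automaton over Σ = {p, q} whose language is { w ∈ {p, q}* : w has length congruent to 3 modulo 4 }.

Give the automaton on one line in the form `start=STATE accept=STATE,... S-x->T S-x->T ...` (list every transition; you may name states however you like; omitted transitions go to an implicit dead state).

Count input length modulo 4: every symbol advances one step around the cycle S0 → S1 → S2 → S3 → S0. Accept at S3.
        p   q  
>  S0   S1  S1 
   S1   S2  S2 
   S2   S3  S3 
 * S3   S0  S0 
(> = start, * = accepting)

start=S0 accept=S3 S0-p->S1 S0-q->S1 S1-p->S2 S1-q->S2 S2-p->S3 S2-q->S3 S3-p->S0 S3-q->S0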